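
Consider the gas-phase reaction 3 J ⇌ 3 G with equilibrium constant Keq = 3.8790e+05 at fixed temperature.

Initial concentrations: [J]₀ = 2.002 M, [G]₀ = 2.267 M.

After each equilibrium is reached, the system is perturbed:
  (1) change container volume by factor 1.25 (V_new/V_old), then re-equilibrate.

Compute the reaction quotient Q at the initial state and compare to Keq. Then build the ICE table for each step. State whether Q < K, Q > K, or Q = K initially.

Q₀ = 1.452; Q < K (proceeds forward)

Q₀ = 1.452 vs Keq = 3.8790e+05 ⇒ Q<K, forward
Step 1:
                    J           G
  Initial       2.002       2.267
  Change       -1.944       1.944
  Equil       0.05774       4.211
  solve Keq expr → x = 0.6481; check Q = 3.8790e+05
Then change container volume by factor 1.25 (V_new/V_old).
Step 2:
                    J           G
  Initial      0.0462       3.369
  Change            0           0
  Equil        0.0462       3.369
  solve Keq expr → x = 0; check Q = 3.8790e+05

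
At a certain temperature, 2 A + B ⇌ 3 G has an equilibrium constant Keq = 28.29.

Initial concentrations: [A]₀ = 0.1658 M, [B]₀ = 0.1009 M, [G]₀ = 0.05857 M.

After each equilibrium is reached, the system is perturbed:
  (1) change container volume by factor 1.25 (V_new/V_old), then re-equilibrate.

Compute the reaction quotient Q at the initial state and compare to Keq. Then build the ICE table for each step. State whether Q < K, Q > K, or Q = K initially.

Q₀ = 0.07244; Q < K (proceeds forward)

Q₀ = 0.07244 vs Keq = 28.29 ⇒ Q<K, forward
Step 1:
                  A         B         G
  init       0.1658    0.1009   0.05857
  Δ        -0.09381  -0.04691    0.1407
  eq        0.07199   0.05399    0.1993
  solve Keq expr → x = 0.04691; check Q = 28.29
Then change container volume by factor 1.25 (V_new/V_old).
Step 2:
                  A         B         G
  init      0.05759   0.04319    0.1594
  Δ               0         0         0
  eq        0.05759   0.04319    0.1594
  solve Keq expr → x = 0; check Q = 28.29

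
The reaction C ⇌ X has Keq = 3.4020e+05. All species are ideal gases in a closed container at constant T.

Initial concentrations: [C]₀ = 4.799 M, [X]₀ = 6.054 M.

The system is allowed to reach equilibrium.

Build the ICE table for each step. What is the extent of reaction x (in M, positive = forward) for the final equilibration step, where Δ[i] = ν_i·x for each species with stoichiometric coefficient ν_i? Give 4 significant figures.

x = 4.799 M

Q₀ = 1.262 vs Keq = 3.4020e+05 ⇒ Q<K, forward
Step 1:
                    C           X
  Initial       4.799       6.054
  Change       -4.799       4.799
  Equil    3.1902e-05       10.85
  solve Keq expr → x = 4.799; check Q = 3.4020e+05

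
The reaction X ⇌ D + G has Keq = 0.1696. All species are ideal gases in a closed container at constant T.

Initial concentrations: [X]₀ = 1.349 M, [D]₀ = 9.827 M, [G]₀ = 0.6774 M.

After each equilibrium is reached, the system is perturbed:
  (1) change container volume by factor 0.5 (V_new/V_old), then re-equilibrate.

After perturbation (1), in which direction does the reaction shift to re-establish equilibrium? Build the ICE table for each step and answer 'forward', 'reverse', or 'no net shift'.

Q₀ = 4.935 vs Keq = 0.1696 ⇒ Q>K, reverse
Step 1:
                   X          D          G
  Initial      1.349      9.827     0.6774
  Change      0.6407    -0.6407    -0.6407
  Equil         1.99      9.186    0.03673
  solve Keq expr → x = -0.6407; check Q = 0.1696
Then change container volume by factor 0.5 (V_new/V_old).
Step 2:
                   X          D          G
  Initial      3.979      18.37    0.07347
  Change     0.03632   -0.03632   -0.03632
  Equil        4.016      18.34    0.03714
  solve Keq expr → x = -0.03632; check Q = 0.1696

Direction: reverse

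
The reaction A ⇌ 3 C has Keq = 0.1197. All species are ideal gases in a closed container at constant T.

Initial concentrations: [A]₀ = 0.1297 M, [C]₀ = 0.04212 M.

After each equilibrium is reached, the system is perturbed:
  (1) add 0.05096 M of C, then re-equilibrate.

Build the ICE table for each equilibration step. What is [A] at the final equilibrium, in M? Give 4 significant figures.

[A]_eq = 0.08773 M

Q₀ = 5.7614e-04 vs Keq = 0.1197 ⇒ Q<K, forward
Step 1:
                   A          C
  I           0.1297    0.04212
  C         -0.05511     0.1653
  E          0.07459     0.2075
  solve Keq expr → x = 0.05511; check Q = 0.1197
Then add 0.05096 M of C.
Step 2:
                   A          C
  I          0.07459     0.2584
  C          0.01314   -0.03943
  E          0.08773      0.219
  solve Keq expr → x = -0.01314; check Q = 0.1197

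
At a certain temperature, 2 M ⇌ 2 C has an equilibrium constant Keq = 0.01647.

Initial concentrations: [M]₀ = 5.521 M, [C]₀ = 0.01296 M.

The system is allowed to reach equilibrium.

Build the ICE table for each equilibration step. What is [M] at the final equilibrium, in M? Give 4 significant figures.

[M]_eq = 4.905 M

Q₀ = 5.5103e-06 vs Keq = 0.01647 ⇒ Q<K, forward
Step 1:
                   M          C
  I            5.521    0.01296
  C          -0.6165     0.6165
  E            4.905     0.6294
  solve Keq expr → x = 0.3082; check Q = 0.01647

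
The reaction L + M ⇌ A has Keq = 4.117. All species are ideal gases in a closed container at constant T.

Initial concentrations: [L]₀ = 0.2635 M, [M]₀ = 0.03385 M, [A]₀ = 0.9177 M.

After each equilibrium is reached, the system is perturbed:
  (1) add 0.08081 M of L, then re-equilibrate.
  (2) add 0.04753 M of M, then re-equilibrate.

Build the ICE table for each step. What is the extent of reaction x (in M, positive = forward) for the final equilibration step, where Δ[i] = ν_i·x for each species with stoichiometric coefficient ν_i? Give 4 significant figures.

Q₀ = 102.9 vs Keq = 4.117 ⇒ Q>K, reverse
Step 1:
                    L           M           A
  I            0.2635     0.03385      0.9177
  C            0.2656      0.2656     -0.2656
  E            0.5291      0.2994      0.6521
  solve Keq expr → x = -0.2656; check Q = 4.117
Then add 0.08081 M of L.
Step 2:
                    L           M           A
  I            0.6099      0.2994      0.6521
  C           -0.0214     -0.0214      0.0214
  E            0.5885       0.278      0.6735
  solve Keq expr → x = 0.0214; check Q = 4.117
Then add 0.04753 M of M.
Step 3:
                    L           M           A
  I            0.5885      0.3255      0.6735
  C           -0.0247     -0.0247      0.0247
  E            0.5638      0.3008      0.6982
  solve Keq expr → x = 0.0247; check Q = 4.117

x = 0.0247 M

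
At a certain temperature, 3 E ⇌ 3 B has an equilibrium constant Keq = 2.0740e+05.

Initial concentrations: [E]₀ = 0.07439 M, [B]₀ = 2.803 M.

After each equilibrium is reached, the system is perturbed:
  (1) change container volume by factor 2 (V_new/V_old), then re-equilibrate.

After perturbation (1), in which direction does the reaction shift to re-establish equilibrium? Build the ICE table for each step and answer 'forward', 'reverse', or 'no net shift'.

Direction: no net shift

Q₀ = 5.3497e+04 vs Keq = 2.0740e+05 ⇒ Q<K, forward
Step 1:
                    E           B
  I           0.07439       2.803
  C          -0.02659     0.02659
  E            0.0478        2.83
  solve Keq expr → x = 0.008862; check Q = 2.0740e+05
Then change container volume by factor 2 (V_new/V_old).
Step 2:
                    E           B
  I            0.0239       1.415
  C                 0           0
  E            0.0239       1.415
  solve Keq expr → x = 0; check Q = 2.0740e+05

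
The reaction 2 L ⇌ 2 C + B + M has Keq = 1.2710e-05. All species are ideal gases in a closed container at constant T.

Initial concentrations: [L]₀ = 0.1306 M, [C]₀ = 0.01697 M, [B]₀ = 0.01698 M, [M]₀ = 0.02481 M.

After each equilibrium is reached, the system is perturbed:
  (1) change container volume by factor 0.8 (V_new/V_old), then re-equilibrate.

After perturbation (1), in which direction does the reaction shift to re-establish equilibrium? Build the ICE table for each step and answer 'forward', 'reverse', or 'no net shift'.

Q₀ = 7.1128e-06 vs Keq = 1.2710e-05 ⇒ Q<K, forward
Step 1:
                  L         C         B         M
  I          0.1306   0.01697   0.01698   0.02481
  C       -0.003405  0.003405  0.001703  0.001703
  E          0.1272   0.02038   0.01868   0.02651
  solve Keq expr → x = 0.001703; check Q = 1.2710e-05
Then change container volume by factor 0.8 (V_new/V_old).
Step 2:
                  L         C         B         M
  I           0.159   0.02547   0.02335   0.03314
  C        0.003323 -0.003323 -0.001662 -0.001662
  E          0.1623   0.02215   0.02169   0.03148
  solve Keq expr → x = -0.001662; check Q = 1.2710e-05

Direction: reverse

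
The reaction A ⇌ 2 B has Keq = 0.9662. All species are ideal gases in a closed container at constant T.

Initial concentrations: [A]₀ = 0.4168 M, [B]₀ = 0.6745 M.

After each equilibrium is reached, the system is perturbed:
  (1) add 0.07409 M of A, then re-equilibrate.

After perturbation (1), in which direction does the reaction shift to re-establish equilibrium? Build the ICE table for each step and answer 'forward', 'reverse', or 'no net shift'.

Q₀ = 1.092 vs Keq = 0.9662 ⇒ Q>K, reverse
Step 1:
                    A           B
  init         0.4168      0.6745
  Δ           0.01449    -0.02897
  eq           0.4313      0.6455
  solve Keq expr → x = -0.01449; check Q = 0.9662
Then add 0.07409 M of A.
Step 2:
                    A           B
  init         0.5054      0.6455
  Δ          -0.01974     0.03947
  eq           0.4856       0.685
  solve Keq expr → x = 0.01974; check Q = 0.9662

Direction: forward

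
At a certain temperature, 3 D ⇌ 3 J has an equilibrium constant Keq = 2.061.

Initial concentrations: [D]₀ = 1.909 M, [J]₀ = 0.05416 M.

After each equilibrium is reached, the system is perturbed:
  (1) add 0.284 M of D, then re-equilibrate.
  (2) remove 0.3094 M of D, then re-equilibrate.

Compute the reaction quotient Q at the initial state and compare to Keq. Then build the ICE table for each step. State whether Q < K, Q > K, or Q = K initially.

Q₀ = 2.2836e-05 vs Keq = 2.061 ⇒ Q<K, forward
Step 1:
                   D          J
  Initial      1.909    0.05416
  Change      -1.045      1.045
  Equil       0.8638      1.099
  solve Keq expr → x = 0.3484; check Q = 2.061
Then add 0.284 M of D.
Step 2:
                   D          J
  Initial      1.148      1.099
  Change      -0.159      0.159
  Equil       0.9888      1.258
  solve Keq expr → x = 0.05301; check Q = 2.061
Then remove 0.3094 M of D.
Step 3:
                   D          J
  Initial     0.6794      1.258
  Change      0.1733    -0.1733
  Equil       0.8527      1.085
  solve Keq expr → x = -0.05775; check Q = 2.061

Q₀ = 2.2836e-05; Q < K (proceeds forward)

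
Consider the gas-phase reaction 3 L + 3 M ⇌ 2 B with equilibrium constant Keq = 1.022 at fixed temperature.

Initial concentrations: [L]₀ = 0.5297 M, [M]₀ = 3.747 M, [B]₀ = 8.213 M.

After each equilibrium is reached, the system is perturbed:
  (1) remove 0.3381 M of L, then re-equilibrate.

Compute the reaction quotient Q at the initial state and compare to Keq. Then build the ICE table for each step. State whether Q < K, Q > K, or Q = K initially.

Q₀ = 8.627 vs Keq = 1.022 ⇒ Q>K, reverse
Step 1:
                   L          M          B
  I           0.5297      3.747      8.213
  C           0.4184     0.4184    -0.2789
  E           0.9481      4.165      7.934
  solve Keq expr → x = -0.1395; check Q = 1.022
Then remove 0.3381 M of L.
Step 2:
                   L          M          B
  I             0.61      4.165      7.934
  C           0.2675     0.2675    -0.1783
  E           0.8775      4.433      7.756
  solve Keq expr → x = -0.08916; check Q = 1.022

Q₀ = 8.627; Q > K (proceeds reverse)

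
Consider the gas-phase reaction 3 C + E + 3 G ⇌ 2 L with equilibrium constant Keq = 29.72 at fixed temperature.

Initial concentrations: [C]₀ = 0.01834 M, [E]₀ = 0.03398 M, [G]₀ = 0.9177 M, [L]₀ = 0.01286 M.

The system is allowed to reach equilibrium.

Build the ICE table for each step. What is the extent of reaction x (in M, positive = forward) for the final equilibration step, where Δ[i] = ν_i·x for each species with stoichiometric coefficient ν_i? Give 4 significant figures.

Q₀ = 1021 vs Keq = 29.72 ⇒ Q>K, reverse
Step 1:
                    C           E           G           L
  I           0.01834     0.03398      0.9177     0.01286
  C           0.01182    0.003939     0.01182   -0.007878
  E           0.03016     0.03792      0.9295    0.004982
  solve Keq expr → x = -0.003939; check Q = 29.72

x = -0.003939 M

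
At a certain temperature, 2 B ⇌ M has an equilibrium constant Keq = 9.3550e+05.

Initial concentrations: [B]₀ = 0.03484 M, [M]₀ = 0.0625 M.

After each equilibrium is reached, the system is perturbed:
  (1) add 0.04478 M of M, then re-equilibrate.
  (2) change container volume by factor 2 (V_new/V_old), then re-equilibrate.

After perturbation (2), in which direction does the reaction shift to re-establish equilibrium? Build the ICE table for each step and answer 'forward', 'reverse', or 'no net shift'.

Q₀ = 51.49 vs Keq = 9.3550e+05 ⇒ Q<K, forward
Step 1:
                    B           M
  init        0.03484      0.0625
  Δ          -0.03455     0.01727
  eq       2.9202e-04     0.07977
  solve Keq expr → x = 0.01727; check Q = 9.3550e+05
Then add 0.04478 M of M.
Step 2:
                    B           M
  init     2.9202e-04      0.1246
  Δ        7.2815e-05 -3.6408e-05
  eq       3.6483e-04      0.1245
  solve Keq expr → x = -3.6408e-05; check Q = 9.3550e+05
Then change container volume by factor 2 (V_new/V_old).
Step 3:
                    B           M
  init     1.8242e-04     0.06226
  Δ        7.5481e-05 -3.7741e-05
  eq       2.5790e-04     0.06222
  solve Keq expr → x = -3.7741e-05; check Q = 9.3550e+05

Direction: reverse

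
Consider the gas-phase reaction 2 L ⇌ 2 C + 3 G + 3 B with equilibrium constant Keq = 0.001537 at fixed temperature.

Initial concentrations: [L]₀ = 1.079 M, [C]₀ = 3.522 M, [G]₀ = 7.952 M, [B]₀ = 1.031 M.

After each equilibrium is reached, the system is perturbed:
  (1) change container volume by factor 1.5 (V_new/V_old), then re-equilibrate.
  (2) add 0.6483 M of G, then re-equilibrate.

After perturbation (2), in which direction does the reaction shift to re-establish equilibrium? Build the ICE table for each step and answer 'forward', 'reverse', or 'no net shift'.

Q₀ = 5871 vs Keq = 0.001537 ⇒ Q>K, reverse
Step 1:
                    L           C           G           B
  Initial       1.079       3.522       7.952       1.031
  Change       0.6793     -0.6793      -1.019      -1.019
  Equil         1.758       2.843       6.933     0.01208
  solve Keq expr → x = -0.3396; check Q = 0.001537
Then change container volume by factor 1.5 (V_new/V_old).
Step 2:
                    L           C           G           B
  Initial       1.172       1.895       4.622    0.008056
  Change    -0.006614    0.006614    0.009921    0.009921
  Equil         1.166       1.902       4.632     0.01798
  solve Keq expr → x = 0.003307; check Q = 0.001537
Then add 0.6483 M of G.
Step 3:
                    L           C           G           B
  Initial       1.166       1.902        5.28     0.01798
  Change     0.001453   -0.001453   -0.002179   -0.002179
  Equil         1.167         1.9       5.278      0.0158
  solve Keq expr → x = -7.2650e-04; check Q = 0.001537

Direction: reverse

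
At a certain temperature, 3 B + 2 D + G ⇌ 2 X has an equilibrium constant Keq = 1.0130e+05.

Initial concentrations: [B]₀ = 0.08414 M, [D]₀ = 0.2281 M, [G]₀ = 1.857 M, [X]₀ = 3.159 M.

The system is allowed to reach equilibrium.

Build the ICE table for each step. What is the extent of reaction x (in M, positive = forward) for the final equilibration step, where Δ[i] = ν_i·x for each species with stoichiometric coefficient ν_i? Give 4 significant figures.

Q₀ = 1.7339e+05 vs Keq = 1.0130e+05 ⇒ Q>K, reverse
Step 1:
                  B         D         G         X
  I         0.08414    0.2281     1.857     3.159
  C         0.01365    0.0091   0.00455   -0.0091
  E         0.09779    0.2372     1.862      3.15
  solve Keq expr → x = -0.00455; check Q = 1.0130e+05

x = -0.00455 M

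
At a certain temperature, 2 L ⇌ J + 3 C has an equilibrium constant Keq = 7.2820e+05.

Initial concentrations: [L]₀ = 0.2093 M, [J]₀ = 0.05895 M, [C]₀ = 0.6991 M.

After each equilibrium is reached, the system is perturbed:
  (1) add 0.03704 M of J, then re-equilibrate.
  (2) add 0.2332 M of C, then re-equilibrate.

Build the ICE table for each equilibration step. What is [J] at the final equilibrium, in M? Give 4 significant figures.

[J]_eq = 0.2003 M

Q₀ = 0.4598 vs Keq = 7.2820e+05 ⇒ Q<K, forward
Step 1:
                  L         J         C
  I          0.2093   0.05895    0.6991
  C         -0.2088    0.1044    0.3132
  E       4.8242e-04    0.1634     1.012
  solve Keq expr → x = 0.1044; check Q = 7.2820e+05
Then add 0.03704 M of J.
Step 2:
                  L         J         C
  I       4.8242e-04    0.2004     1.012
  C       5.1804e-05 -2.5902e-05 -7.7706e-05
  E       5.3423e-04    0.2004     1.012
  solve Keq expr → x = -2.5902e-05; check Q = 7.2820e+05
Then add 0.2332 M of C.
Step 3:
                  L         J         C
  I       5.3423e-04    0.2004     1.245
  C       1.9443e-04 -9.7217e-05 -2.9165e-04
  E       7.2866e-04    0.2003     1.245
  solve Keq expr → x = -9.7217e-05; check Q = 7.2820e+05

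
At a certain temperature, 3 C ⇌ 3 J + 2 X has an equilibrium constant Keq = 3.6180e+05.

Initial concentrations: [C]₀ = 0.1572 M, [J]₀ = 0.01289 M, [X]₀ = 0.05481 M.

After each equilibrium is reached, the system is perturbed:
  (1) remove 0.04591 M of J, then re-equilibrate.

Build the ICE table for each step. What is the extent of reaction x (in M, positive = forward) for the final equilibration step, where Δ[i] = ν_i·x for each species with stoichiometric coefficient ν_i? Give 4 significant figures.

Q₀ = 1.6562e-06 vs Keq = 3.6180e+05 ⇒ Q<K, forward
Step 1:
                    C           J           X
  init         0.1572     0.01289     0.05481
  Δ           -0.1565      0.1565      0.1043
  eq       6.9812e-04      0.1694      0.1591
  solve Keq expr → x = 0.05217; check Q = 3.6180e+05
Then remove 0.04591 M of J.
Step 2:
                    C           J           X
  init     6.9812e-04      0.1235      0.1591
  Δ       -1.8817e-04  1.8817e-04  1.2544e-04
  eq       5.0995e-04      0.1237      0.1593
  solve Keq expr → x = 6.2722e-05; check Q = 3.6180e+05

x = 6.2722e-05 M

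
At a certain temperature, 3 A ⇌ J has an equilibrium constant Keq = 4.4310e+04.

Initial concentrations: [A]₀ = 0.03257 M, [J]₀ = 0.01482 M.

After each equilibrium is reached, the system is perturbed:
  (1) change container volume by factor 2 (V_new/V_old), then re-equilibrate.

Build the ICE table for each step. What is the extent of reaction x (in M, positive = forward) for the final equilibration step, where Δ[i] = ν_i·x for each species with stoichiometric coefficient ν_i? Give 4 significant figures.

Q₀ = 428.9 vs Keq = 4.4310e+04 ⇒ Q<K, forward
Step 1:
                   A          J
  I          0.03257    0.01482
  C         -0.02453   0.008178
  E         0.008036      0.023
  solve Keq expr → x = 0.008178; check Q = 4.4310e+04
Then change container volume by factor 2 (V_new/V_old).
Step 2:
                   A          J
  I         0.004018     0.0115
  C          0.00222 -7.4013e-04
  E         0.006239    0.01076
  solve Keq expr → x = -7.4013e-04; check Q = 4.4310e+04

x = -7.4013e-04 M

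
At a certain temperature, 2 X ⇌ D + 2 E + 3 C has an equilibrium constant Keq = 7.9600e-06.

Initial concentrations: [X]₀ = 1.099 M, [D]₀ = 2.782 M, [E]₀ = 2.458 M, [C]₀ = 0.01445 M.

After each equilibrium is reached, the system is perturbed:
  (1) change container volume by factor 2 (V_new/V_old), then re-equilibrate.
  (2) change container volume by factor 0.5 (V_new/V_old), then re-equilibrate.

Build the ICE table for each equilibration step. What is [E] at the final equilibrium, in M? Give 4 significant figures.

[E]_eq = 2.454 M

Q₀ = 4.1988e-05 vs Keq = 7.9600e-06 ⇒ Q>K, reverse
Step 1:
                   X          D          E          C
  Initial      1.099      2.782      2.458    0.01445
  Change    0.004078  -0.002039  -0.004078  -0.006117
  Equil        1.103       2.78      2.454   0.008333
  solve Keq expr → x = -0.002039; check Q = 7.9600e-06
Then change container volume by factor 2 (V_new/V_old).
Step 2:
                   X          D          E          C
  Initial     0.5515       1.39      1.227   0.004166
  Change   -0.004167   0.002084   0.004167   0.006251
  Equil       0.5474      1.392      1.231    0.01042
  solve Keq expr → x = 0.002084; check Q = 7.9600e-06
Then change container volume by factor 0.5 (V_new/V_old).
Step 3:
                   X          D          E          C
  Initial      1.095      2.784      2.462    0.02083
  Change    0.008334  -0.004167  -0.008334    -0.0125
  Equil        1.103       2.78      2.454   0.008333
  solve Keq expr → x = -0.004167; check Q = 7.9600e-06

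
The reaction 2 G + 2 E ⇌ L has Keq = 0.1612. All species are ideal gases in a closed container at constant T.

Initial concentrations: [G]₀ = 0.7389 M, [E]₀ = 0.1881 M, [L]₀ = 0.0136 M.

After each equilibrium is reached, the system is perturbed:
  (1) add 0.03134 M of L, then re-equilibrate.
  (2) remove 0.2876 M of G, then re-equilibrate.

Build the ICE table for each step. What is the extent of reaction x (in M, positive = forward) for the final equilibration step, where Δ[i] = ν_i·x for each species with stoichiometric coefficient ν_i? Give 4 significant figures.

x = -0.004012 M

Q₀ = 0.704 vs Keq = 0.1612 ⇒ Q>K, reverse
Step 1:
                   G          E          L
  Initial     0.7389     0.1881     0.0136
  Change     0.01923    0.01923  -0.009617
  Equil       0.7581     0.2073   0.003983
  solve Keq expr → x = -0.009617; check Q = 0.1612
Then add 0.03134 M of L.
Step 2:
                   G          E          L
  Initial     0.7581     0.2073    0.03532
  Change     0.05585    0.05585   -0.02792
  Equil        0.814     0.2632   0.007398
  solve Keq expr → x = -0.02792; check Q = 0.1612
Then remove 0.2876 M of G.
Step 3:
                   G          E          L
  Initial     0.5264     0.2632   0.007398
  Change    0.008024   0.008024  -0.004012
  Equil       0.5344     0.2712   0.003386
  solve Keq expr → x = -0.004012; check Q = 0.1612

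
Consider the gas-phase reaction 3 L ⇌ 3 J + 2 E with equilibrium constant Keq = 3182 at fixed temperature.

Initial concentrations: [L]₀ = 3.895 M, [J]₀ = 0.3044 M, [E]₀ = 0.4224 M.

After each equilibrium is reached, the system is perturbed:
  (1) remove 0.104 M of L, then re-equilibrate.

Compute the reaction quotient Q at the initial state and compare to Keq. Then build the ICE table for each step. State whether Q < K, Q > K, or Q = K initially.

Q₀ = 8.5165e-05; Q < K (proceeds forward)

Q₀ = 8.5165e-05 vs Keq = 3182 ⇒ Q<K, forward
Step 1:
                    L           J           E
  init          3.895      0.3044      0.4224
  Δ            -3.407       3.407       2.271
  eq           0.4884       3.711       2.693
  solve Keq expr → x = 1.136; check Q = 3182
Then remove 0.104 M of L.
Step 2:
                    L           J           E
  init         0.3844       3.711       2.693
  Δ           0.08591    -0.08591    -0.05727
  eq           0.4703       3.625       2.636
  solve Keq expr → x = -0.02864; check Q = 3182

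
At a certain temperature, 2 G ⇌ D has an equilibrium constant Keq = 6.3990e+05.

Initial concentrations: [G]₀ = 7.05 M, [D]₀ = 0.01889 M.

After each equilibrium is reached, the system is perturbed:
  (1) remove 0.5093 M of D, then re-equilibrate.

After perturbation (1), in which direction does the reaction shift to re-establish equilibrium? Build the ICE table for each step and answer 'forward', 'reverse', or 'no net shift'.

Q₀ = 3.8006e-04 vs Keq = 6.3990e+05 ⇒ Q<K, forward
Step 1:
                    G           D
  I              7.05     0.01889
  C            -7.048       3.524
  E          0.002353       3.543
  solve Keq expr → x = 3.524; check Q = 6.3990e+05
Then remove 0.5093 M of D.
Step 2:
                    G           D
  I          0.002353       3.033
  C       -1.7566e-04  8.7829e-05
  E          0.002177       3.034
  solve Keq expr → x = 8.7829e-05; check Q = 6.3990e+05

Direction: forward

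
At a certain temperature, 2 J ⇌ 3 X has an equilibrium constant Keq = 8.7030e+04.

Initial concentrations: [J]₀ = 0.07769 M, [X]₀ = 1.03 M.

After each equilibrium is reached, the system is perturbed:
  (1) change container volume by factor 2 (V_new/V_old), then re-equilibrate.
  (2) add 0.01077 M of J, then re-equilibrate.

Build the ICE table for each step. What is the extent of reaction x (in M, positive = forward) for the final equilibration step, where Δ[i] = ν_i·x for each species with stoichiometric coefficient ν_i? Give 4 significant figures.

x = 0.005354 M

Q₀ = 181 vs Keq = 8.7030e+04 ⇒ Q<K, forward
Step 1:
                   J          X
  I          0.07769       1.03
  C         -0.07356     0.1103
  E         0.004128       1.14
  solve Keq expr → x = 0.03678; check Q = 8.7030e+04
Then change container volume by factor 2 (V_new/V_old).
Step 2:
                   J          X
  I         0.002064     0.5702
  C       -6.0104e-04 9.0156e-04
  E         0.001463     0.5711
  solve Keq expr → x = 3.0052e-04; check Q = 8.7030e+04
Then add 0.01077 M of J.
Step 3:
                   J          X
  I          0.01223     0.5711
  C         -0.01071    0.01606
  E         0.001525     0.5871
  solve Keq expr → x = 0.005354; check Q = 8.7030e+04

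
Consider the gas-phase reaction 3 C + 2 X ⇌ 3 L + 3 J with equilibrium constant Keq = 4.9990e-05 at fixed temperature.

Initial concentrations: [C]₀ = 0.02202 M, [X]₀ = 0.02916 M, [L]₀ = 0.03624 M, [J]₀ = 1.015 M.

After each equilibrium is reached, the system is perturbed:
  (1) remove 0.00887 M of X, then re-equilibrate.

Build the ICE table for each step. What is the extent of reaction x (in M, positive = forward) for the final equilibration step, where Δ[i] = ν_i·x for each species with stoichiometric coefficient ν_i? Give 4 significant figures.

Q₀ = 5482 vs Keq = 4.9990e-05 ⇒ Q>K, reverse
Step 1:
                    C           X           L           J
  I           0.02202     0.02916     0.03624       1.015
  C           0.03593     0.02395    -0.03593    -0.03593
  E           0.05795     0.05311  3.0810e-04      0.9791
  solve Keq expr → x = -0.01198; check Q = 4.9990e-05
Then remove 0.00887 M of X.
Step 2:
                    C           X           L           J
  I           0.05795     0.04424  3.0810e-04      0.9791
  C        3.5064e-05  2.3376e-05 -3.5064e-05 -3.5064e-05
  E           0.05799     0.04427  2.7304e-04       0.979
  solve Keq expr → x = -1.1688e-05; check Q = 4.9990e-05

x = -1.1688e-05 M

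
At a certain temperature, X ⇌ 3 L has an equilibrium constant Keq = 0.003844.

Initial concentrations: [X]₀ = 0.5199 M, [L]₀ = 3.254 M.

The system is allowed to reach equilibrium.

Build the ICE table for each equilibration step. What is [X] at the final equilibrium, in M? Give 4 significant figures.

Q₀ = 66.27 vs Keq = 0.003844 ⇒ Q>K, reverse
Step 1:
                    X           L
  Initial      0.5199       3.254
  Change        1.024      -3.073
  Equil         1.544      0.1811
  solve Keq expr → x = -1.024; check Q = 0.003844

[X]_eq = 1.544 M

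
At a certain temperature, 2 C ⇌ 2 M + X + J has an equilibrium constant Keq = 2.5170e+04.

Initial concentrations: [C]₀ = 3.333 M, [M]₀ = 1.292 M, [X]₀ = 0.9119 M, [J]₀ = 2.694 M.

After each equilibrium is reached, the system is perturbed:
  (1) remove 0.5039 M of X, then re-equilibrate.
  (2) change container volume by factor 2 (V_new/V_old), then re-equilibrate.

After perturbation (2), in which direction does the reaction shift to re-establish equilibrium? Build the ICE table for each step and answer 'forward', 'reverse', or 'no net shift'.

Q₀ = 0.3691 vs Keq = 2.5170e+04 ⇒ Q<K, forward
Step 1:
                    C           M           X           J
  I             3.333       1.292      0.9119       2.694
  C            -3.239       3.239       1.619       1.619
  E           0.09436       4.531       2.531       4.313
  solve Keq expr → x = 1.619; check Q = 2.5170e+04
Then remove 0.5039 M of X.
Step 2:
                    C           M           X           J
  I           0.09436       4.531       2.027       4.313
  C         -0.009587    0.009587    0.004794    0.004794
  E           0.08477        4.54       2.032       4.318
  solve Keq expr → x = 0.004794; check Q = 2.5170e+04
Then change container volume by factor 2 (V_new/V_old).
Step 3:
                    C           M           X           J
  I           0.04239        2.27       1.016       2.159
  C          -0.02084     0.02084     0.01042     0.01042
  E           0.02155       2.291       1.026       2.169
  solve Keq expr → x = 0.01042; check Q = 2.5170e+04

Direction: forward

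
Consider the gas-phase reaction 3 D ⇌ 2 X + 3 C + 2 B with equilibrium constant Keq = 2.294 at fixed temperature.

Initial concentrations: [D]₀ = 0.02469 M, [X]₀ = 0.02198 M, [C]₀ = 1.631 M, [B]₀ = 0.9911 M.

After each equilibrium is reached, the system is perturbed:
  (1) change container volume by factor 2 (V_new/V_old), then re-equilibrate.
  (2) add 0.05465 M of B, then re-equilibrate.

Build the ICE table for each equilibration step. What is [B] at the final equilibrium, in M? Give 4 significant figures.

[B]_eq = 0.5473 M

Q₀ = 136.8 vs Keq = 2.294 ⇒ Q>K, reverse
Step 1:
                    D           X           C           B
  Initial     0.02469     0.02198       1.631      0.9911
  Change      0.02162    -0.01441    -0.02162    -0.01441
  Equil       0.04631    0.007569       1.609      0.9767
  solve Keq expr → x = -0.007206; check Q = 2.294
Then change container volume by factor 2 (V_new/V_old).
Step 2:
                    D           X           C           B
  Initial     0.02315    0.003784      0.8047      0.4883
  Change    -0.007116    0.004744    0.007116    0.004744
  Equil       0.01604    0.008529      0.8118      0.4931
  solve Keq expr → x = 0.002372; check Q = 2.294
Then add 0.05465 M of B.
Step 3:
                    D           X           C           B
  Initial     0.01604    0.008529      0.8118      0.5477
  Change   6.0079e-04 -4.0052e-04 -6.0079e-04 -4.0052e-04
  Equil       0.01664    0.008128      0.8112      0.5473
  solve Keq expr → x = -2.0026e-04; check Q = 2.294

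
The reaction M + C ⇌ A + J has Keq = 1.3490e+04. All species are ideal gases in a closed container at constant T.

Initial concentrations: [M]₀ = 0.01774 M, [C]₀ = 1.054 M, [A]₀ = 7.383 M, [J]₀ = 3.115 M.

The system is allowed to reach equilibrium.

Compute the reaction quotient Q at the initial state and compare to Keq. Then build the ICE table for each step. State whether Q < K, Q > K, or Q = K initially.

Q₀ = 1230 vs Keq = 1.3490e+04 ⇒ Q<K, forward
Step 1:
                  M         C         A         J
  Initial   0.01774     1.054     7.383     3.115
  Change   -0.01609  -0.01609   0.01609   0.01609
  Equil    0.001655     1.038     7.399     3.131
  solve Keq expr → x = 0.01609; check Q = 1.3490e+04

Q₀ = 1230; Q < K (proceeds forward)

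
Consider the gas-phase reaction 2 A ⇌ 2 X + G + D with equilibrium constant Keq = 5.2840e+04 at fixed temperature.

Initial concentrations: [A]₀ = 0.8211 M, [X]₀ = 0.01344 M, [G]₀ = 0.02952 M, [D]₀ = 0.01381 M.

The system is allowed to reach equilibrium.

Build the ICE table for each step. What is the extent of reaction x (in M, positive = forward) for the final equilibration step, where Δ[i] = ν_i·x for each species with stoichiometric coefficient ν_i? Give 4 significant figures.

x = 0.4098 M

Q₀ = 1.0922e-07 vs Keq = 5.2840e+04 ⇒ Q<K, forward
Step 1:
                    A           X           G           D
  I            0.8211     0.01344     0.02952     0.01381
  C           -0.8195      0.8195      0.4098      0.4098
  E          0.001563       0.833      0.4393      0.4236
  solve Keq expr → x = 0.4098; check Q = 5.2840e+04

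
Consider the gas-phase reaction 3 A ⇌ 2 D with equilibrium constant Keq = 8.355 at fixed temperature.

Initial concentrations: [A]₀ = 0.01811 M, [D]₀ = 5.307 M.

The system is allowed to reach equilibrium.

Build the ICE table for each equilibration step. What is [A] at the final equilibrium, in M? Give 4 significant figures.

[A]_eq = 1.33 M

Q₀ = 4.7418e+06 vs Keq = 8.355 ⇒ Q>K, reverse
Step 1:
                    A           D
  I           0.01811       5.307
  C             1.312     -0.8745
  E              1.33       4.433
  solve Keq expr → x = -0.4372; check Q = 8.355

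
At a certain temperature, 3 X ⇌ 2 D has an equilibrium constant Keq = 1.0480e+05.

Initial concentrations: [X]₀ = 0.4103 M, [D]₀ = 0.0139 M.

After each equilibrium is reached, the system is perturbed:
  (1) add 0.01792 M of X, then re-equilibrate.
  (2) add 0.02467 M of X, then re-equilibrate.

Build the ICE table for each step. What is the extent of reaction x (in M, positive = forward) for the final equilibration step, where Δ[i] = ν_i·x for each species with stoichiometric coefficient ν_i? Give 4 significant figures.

Q₀ = 0.002797 vs Keq = 1.0480e+05 ⇒ Q<K, forward
Step 1:
                  X         D
  I          0.4103    0.0139
  C         -0.4012    0.2675
  E        0.009107    0.2814
  solve Keq expr → x = 0.1337; check Q = 1.0480e+05
Then add 0.01792 M of X.
Step 2:
                  X         D
  I         0.02703    0.2814
  C        -0.01767   0.01178
  E         0.00936    0.2931
  solve Keq expr → x = 0.005889; check Q = 1.0480e+05
Then add 0.02467 M of X.
Step 3:
                  X         D
  I         0.03403    0.2931
  C        -0.02433   0.01622
  E        0.009702    0.3094
  solve Keq expr → x = 0.008109; check Q = 1.0480e+05

x = 0.008109 M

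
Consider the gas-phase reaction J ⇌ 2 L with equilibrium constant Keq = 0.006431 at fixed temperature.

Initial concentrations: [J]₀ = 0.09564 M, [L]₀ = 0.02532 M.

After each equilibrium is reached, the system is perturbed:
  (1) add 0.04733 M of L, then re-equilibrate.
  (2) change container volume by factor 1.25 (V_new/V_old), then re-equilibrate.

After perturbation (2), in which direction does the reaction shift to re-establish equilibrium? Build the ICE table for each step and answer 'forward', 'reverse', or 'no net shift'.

Direction: forward

Q₀ = 0.006703 vs Keq = 0.006431 ⇒ Q>K, reverse
Step 1:
                    J           L
  Initial     0.09564     0.02532
  Change   2.4398e-04 -4.8797e-04
  Equil       0.09588     0.02483
  solve Keq expr → x = -2.4398e-04; check Q = 0.006431
Then add 0.04733 M of L.
Step 2:
                    J           L
  Initial     0.09588     0.07216
  Change       0.0223    -0.04459
  Equil        0.1182     0.02757
  solve Keq expr → x = -0.0223; check Q = 0.006431
Then change container volume by factor 1.25 (V_new/V_old).
Step 3:
                    J           L
  Initial     0.09454     0.02205
  Change    -0.001222    0.002443
  Equil       0.09332      0.0245
  solve Keq expr → x = 0.001222; check Q = 0.006431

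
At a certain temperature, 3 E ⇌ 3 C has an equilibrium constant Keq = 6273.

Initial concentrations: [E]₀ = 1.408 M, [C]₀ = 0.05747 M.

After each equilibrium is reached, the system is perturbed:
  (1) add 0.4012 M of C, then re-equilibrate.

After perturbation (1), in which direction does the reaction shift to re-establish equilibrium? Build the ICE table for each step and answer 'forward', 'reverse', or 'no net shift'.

Q₀ = 6.8001e-05 vs Keq = 6273 ⇒ Q<K, forward
Step 1:
                  E         C
  Initial     1.408   0.05747
  Change     -1.333     1.333
  Equil     0.07537      1.39
  solve Keq expr → x = 0.4442; check Q = 6273
Then add 0.4012 M of C.
Step 2:
                  E         C
  Initial   0.07537     1.791
  Change    0.02063  -0.02063
  Equil     0.09601     1.771
  solve Keq expr → x = -0.006878; check Q = 6273

Direction: reverse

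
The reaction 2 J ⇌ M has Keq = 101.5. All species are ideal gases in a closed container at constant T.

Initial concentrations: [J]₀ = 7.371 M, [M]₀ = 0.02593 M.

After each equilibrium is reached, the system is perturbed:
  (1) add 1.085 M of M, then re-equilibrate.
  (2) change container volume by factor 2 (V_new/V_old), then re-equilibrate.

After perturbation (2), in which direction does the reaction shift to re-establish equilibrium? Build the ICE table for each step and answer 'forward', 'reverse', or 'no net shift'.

Q₀ = 4.7725e-04 vs Keq = 101.5 ⇒ Q<K, forward
Step 1:
                    J           M
  init          7.371     0.02593
  Δ            -7.182       3.591
  eq           0.1888       3.617
  solve Keq expr → x = 3.591; check Q = 101.5
Then add 1.085 M of M.
Step 2:
                    J           M
  init         0.1888       4.702
  Δ           0.02616    -0.01308
  eq           0.2149       4.689
  solve Keq expr → x = -0.01308; check Q = 101.5
Then change container volume by factor 2 (V_new/V_old).
Step 3:
                    J           M
  init         0.1075       2.344
  Δ            0.0438     -0.0219
  eq           0.1513       2.323
  solve Keq expr → x = -0.0219; check Q = 101.5

Direction: reverse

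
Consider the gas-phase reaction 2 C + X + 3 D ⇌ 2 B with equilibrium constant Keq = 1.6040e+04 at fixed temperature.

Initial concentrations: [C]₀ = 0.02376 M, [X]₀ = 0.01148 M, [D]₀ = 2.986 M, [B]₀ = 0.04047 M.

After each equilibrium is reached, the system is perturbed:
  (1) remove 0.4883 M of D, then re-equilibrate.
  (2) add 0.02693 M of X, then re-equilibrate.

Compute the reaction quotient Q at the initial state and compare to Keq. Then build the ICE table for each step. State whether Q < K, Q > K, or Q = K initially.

Q₀ = 9.492 vs Keq = 1.6040e+04 ⇒ Q<K, forward
Step 1:
                    C           X           D           B
  I           0.02376     0.01148       2.986     0.04047
  C          -0.02084    -0.01042    -0.03125     0.02084
  E          0.002924    0.001062       2.955     0.06131
  solve Keq expr → x = 0.01042; check Q = 1.6040e+04
Then remove 0.4883 M of D.
Step 2:
                    C           X           D           B
  I          0.002924    0.001062       2.466     0.06131
  C        4.9756e-04  2.4878e-04  7.4634e-04 -4.9756e-04
  E          0.003422    0.001311       2.467     0.06081
  solve Keq expr → x = -2.4878e-04; check Q = 1.6040e+04
Then add 0.02693 M of X.
Step 3:
                    C           X           D           B
  I          0.003422     0.02824       2.467     0.06081
  C         -0.002632   -0.001316   -0.003948    0.002632
  E        7.8963e-04     0.02692       2.463     0.06344
  solve Keq expr → x = 0.001316; check Q = 1.6040e+04

Q₀ = 9.492; Q < K (proceeds forward)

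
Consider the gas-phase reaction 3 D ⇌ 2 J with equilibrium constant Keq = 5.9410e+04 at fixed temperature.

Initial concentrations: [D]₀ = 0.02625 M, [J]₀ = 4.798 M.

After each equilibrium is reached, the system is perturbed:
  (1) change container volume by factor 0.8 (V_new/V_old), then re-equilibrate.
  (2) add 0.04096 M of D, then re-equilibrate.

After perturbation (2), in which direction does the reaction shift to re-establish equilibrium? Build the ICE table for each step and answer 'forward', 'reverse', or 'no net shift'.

Direction: forward

Q₀ = 1.2727e+06 vs Keq = 5.9410e+04 ⇒ Q>K, reverse
Step 1:
                    D           J
  Initial     0.02625       4.798
  Change      0.04634    -0.03089
  Equil       0.07259       4.767
  solve Keq expr → x = -0.01545; check Q = 5.9410e+04
Then change container volume by factor 0.8 (V_new/V_old).
Step 2:
                    D           J
  Initial     0.09074       5.959
  Change    -0.006464    0.004309
  Equil       0.08428       5.963
  solve Keq expr → x = 0.002155; check Q = 5.9410e+04
Then add 0.04096 M of D.
Step 3:
                    D           J
  Initial      0.1252       5.963
  Change      -0.0407     0.02714
  Equil       0.08453        5.99
  solve Keq expr → x = 0.01357; check Q = 5.9410e+04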